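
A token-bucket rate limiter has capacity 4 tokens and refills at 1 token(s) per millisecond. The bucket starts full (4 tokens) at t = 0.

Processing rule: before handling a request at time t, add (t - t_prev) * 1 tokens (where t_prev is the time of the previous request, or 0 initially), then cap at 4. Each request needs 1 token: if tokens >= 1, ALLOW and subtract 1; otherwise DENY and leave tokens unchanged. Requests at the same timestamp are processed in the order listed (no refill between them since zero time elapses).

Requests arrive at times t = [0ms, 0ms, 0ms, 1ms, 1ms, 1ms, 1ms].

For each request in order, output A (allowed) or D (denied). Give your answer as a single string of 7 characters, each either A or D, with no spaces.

Simulating step by step:
  req#1 t=0ms: ALLOW
  req#2 t=0ms: ALLOW
  req#3 t=0ms: ALLOW
  req#4 t=1ms: ALLOW
  req#5 t=1ms: ALLOW
  req#6 t=1ms: DENY
  req#7 t=1ms: DENY

Answer: AAAAADD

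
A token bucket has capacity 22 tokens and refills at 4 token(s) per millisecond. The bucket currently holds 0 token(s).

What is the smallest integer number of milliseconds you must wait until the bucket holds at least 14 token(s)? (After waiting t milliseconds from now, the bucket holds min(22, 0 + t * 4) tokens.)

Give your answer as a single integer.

Need 0 + t * 4 >= 14, so t >= 14/4.
Smallest integer t = ceil(14/4) = 4.

Answer: 4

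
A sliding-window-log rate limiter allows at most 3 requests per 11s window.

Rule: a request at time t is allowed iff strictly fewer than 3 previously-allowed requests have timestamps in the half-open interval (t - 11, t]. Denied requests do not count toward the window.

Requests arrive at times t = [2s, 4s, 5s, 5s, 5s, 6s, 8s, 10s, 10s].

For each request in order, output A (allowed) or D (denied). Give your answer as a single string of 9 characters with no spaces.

Tracking allowed requests in the window:
  req#1 t=2s: ALLOW
  req#2 t=4s: ALLOW
  req#3 t=5s: ALLOW
  req#4 t=5s: DENY
  req#5 t=5s: DENY
  req#6 t=6s: DENY
  req#7 t=8s: DENY
  req#8 t=10s: DENY
  req#9 t=10s: DENY

Answer: AAADDDDDD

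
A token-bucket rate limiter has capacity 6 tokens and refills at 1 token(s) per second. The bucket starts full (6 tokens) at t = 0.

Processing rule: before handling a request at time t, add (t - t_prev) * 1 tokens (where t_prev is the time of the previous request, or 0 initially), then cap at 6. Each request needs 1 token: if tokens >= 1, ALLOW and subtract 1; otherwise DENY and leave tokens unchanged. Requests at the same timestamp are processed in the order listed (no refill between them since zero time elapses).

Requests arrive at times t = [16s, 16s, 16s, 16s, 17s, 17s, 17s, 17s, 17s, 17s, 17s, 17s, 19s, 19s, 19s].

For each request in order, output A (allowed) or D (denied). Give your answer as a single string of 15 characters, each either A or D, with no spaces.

Simulating step by step:
  req#1 t=16s: ALLOW
  req#2 t=16s: ALLOW
  req#3 t=16s: ALLOW
  req#4 t=16s: ALLOW
  req#5 t=17s: ALLOW
  req#6 t=17s: ALLOW
  req#7 t=17s: ALLOW
  req#8 t=17s: DENY
  req#9 t=17s: DENY
  req#10 t=17s: DENY
  req#11 t=17s: DENY
  req#12 t=17s: DENY
  req#13 t=19s: ALLOW
  req#14 t=19s: ALLOW
  req#15 t=19s: DENY

Answer: AAAAAAADDDDDAAD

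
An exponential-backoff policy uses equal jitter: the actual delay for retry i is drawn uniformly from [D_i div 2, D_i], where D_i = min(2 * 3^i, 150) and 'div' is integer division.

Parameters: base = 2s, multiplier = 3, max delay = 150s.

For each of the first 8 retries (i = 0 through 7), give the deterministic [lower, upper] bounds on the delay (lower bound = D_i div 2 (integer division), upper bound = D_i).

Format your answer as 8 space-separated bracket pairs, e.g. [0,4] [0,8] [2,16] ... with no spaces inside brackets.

Answer: [1,2] [3,6] [9,18] [27,54] [75,150] [75,150] [75,150] [75,150]

Derivation:
Computing bounds per retry:
  i=0: D_i=min(2*3^0,150)=2, bounds=[1,2]
  i=1: D_i=min(2*3^1,150)=6, bounds=[3,6]
  i=2: D_i=min(2*3^2,150)=18, bounds=[9,18]
  i=3: D_i=min(2*3^3,150)=54, bounds=[27,54]
  i=4: D_i=min(2*3^4,150)=150, bounds=[75,150]
  i=5: D_i=min(2*3^5,150)=150, bounds=[75,150]
  i=6: D_i=min(2*3^6,150)=150, bounds=[75,150]
  i=7: D_i=min(2*3^7,150)=150, bounds=[75,150]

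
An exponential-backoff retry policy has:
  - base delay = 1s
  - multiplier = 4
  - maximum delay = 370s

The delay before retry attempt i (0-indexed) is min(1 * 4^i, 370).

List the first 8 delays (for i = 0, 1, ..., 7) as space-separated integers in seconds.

Answer: 1 4 16 64 256 370 370 370

Derivation:
Computing each delay:
  i=0: min(1*4^0, 370) = 1
  i=1: min(1*4^1, 370) = 4
  i=2: min(1*4^2, 370) = 16
  i=3: min(1*4^3, 370) = 64
  i=4: min(1*4^4, 370) = 256
  i=5: min(1*4^5, 370) = 370
  i=6: min(1*4^6, 370) = 370
  i=7: min(1*4^7, 370) = 370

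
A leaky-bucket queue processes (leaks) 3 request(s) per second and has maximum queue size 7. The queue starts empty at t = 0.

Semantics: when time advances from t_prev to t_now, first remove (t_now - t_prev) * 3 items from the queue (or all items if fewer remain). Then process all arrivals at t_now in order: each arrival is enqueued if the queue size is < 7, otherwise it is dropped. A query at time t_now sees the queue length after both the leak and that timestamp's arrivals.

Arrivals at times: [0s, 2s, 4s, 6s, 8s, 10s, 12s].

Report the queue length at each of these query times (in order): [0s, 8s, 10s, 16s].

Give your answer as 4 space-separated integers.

Answer: 1 1 1 0

Derivation:
Queue lengths at query times:
  query t=0s: backlog = 1
  query t=8s: backlog = 1
  query t=10s: backlog = 1
  query t=16s: backlog = 0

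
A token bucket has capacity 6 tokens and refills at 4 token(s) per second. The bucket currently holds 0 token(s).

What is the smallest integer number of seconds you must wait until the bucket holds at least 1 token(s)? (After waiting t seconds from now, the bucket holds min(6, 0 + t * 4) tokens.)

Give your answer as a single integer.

Need 0 + t * 4 >= 1, so t >= 1/4.
Smallest integer t = ceil(1/4) = 1.

Answer: 1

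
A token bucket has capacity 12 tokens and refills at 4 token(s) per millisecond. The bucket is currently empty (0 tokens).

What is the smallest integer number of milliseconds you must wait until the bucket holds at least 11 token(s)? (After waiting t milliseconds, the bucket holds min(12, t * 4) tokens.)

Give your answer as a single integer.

Answer: 3

Derivation:
Need t * 4 >= 11, so t >= 11/4.
Smallest integer t = ceil(11/4) = 3.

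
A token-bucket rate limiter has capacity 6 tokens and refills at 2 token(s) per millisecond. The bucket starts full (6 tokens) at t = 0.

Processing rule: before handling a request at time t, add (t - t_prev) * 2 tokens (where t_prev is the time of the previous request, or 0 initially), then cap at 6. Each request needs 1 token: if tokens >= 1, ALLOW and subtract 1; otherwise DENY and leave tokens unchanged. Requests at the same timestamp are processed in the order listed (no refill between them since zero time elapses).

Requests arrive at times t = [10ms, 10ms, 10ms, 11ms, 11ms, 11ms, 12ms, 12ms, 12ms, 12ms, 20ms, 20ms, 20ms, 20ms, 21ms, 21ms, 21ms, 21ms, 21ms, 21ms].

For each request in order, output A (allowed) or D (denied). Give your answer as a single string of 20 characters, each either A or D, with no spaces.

Answer: AAAAAAAAAAAAAAAAAADD

Derivation:
Simulating step by step:
  req#1 t=10ms: ALLOW
  req#2 t=10ms: ALLOW
  req#3 t=10ms: ALLOW
  req#4 t=11ms: ALLOW
  req#5 t=11ms: ALLOW
  req#6 t=11ms: ALLOW
  req#7 t=12ms: ALLOW
  req#8 t=12ms: ALLOW
  req#9 t=12ms: ALLOW
  req#10 t=12ms: ALLOW
  req#11 t=20ms: ALLOW
  req#12 t=20ms: ALLOW
  req#13 t=20ms: ALLOW
  req#14 t=20ms: ALLOW
  req#15 t=21ms: ALLOW
  req#16 t=21ms: ALLOW
  req#17 t=21ms: ALLOW
  req#18 t=21ms: ALLOW
  req#19 t=21ms: DENY
  req#20 t=21ms: DENY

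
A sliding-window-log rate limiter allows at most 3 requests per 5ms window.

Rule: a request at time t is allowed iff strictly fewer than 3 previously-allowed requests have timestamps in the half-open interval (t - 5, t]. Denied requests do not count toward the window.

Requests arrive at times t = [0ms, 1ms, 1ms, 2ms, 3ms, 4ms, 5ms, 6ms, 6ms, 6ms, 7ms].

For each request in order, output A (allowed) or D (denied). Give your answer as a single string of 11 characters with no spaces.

Tracking allowed requests in the window:
  req#1 t=0ms: ALLOW
  req#2 t=1ms: ALLOW
  req#3 t=1ms: ALLOW
  req#4 t=2ms: DENY
  req#5 t=3ms: DENY
  req#6 t=4ms: DENY
  req#7 t=5ms: ALLOW
  req#8 t=6ms: ALLOW
  req#9 t=6ms: ALLOW
  req#10 t=6ms: DENY
  req#11 t=7ms: DENY

Answer: AAADDDAAADD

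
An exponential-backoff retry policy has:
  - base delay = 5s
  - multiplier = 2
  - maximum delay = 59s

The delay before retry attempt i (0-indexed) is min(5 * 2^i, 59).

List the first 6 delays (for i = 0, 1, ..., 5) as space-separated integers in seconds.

Answer: 5 10 20 40 59 59

Derivation:
Computing each delay:
  i=0: min(5*2^0, 59) = 5
  i=1: min(5*2^1, 59) = 10
  i=2: min(5*2^2, 59) = 20
  i=3: min(5*2^3, 59) = 40
  i=4: min(5*2^4, 59) = 59
  i=5: min(5*2^5, 59) = 59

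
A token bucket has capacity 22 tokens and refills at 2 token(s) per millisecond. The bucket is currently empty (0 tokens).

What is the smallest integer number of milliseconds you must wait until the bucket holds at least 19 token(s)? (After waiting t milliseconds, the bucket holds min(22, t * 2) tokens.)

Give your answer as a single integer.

Answer: 10

Derivation:
Need t * 2 >= 19, so t >= 19/2.
Smallest integer t = ceil(19/2) = 10.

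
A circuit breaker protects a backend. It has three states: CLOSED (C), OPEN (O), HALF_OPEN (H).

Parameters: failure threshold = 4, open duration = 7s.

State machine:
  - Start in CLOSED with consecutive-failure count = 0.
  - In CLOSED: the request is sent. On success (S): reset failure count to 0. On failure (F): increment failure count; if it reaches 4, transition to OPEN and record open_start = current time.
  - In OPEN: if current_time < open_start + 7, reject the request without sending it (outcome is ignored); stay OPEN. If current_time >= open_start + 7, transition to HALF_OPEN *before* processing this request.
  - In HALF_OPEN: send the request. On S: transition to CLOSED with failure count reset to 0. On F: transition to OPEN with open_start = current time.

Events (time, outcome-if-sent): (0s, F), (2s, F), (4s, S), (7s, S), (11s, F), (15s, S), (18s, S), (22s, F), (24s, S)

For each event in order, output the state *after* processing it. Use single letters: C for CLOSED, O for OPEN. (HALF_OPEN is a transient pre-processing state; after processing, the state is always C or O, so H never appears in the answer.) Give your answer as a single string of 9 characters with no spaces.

Answer: CCCCCCCCC

Derivation:
State after each event:
  event#1 t=0s outcome=F: state=CLOSED
  event#2 t=2s outcome=F: state=CLOSED
  event#3 t=4s outcome=S: state=CLOSED
  event#4 t=7s outcome=S: state=CLOSED
  event#5 t=11s outcome=F: state=CLOSED
  event#6 t=15s outcome=S: state=CLOSED
  event#7 t=18s outcome=S: state=CLOSED
  event#8 t=22s outcome=F: state=CLOSED
  event#9 t=24s outcome=S: state=CLOSED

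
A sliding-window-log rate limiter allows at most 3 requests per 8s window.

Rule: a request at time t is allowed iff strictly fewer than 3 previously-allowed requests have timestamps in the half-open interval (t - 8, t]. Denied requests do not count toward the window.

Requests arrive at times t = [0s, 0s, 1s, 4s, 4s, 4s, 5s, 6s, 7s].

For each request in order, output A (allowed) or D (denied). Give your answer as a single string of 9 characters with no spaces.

Answer: AAADDDDDD

Derivation:
Tracking allowed requests in the window:
  req#1 t=0s: ALLOW
  req#2 t=0s: ALLOW
  req#3 t=1s: ALLOW
  req#4 t=4s: DENY
  req#5 t=4s: DENY
  req#6 t=4s: DENY
  req#7 t=5s: DENY
  req#8 t=6s: DENY
  req#9 t=7s: DENY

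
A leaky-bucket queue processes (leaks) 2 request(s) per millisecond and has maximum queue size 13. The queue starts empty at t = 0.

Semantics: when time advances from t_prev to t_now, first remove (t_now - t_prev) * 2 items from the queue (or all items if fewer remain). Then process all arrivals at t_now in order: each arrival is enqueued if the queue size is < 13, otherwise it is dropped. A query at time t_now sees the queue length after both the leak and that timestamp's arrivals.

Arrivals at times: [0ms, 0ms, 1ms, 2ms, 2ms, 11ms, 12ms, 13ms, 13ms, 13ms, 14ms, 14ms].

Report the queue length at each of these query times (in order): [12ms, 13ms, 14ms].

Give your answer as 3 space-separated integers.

Queue lengths at query times:
  query t=12ms: backlog = 1
  query t=13ms: backlog = 3
  query t=14ms: backlog = 3

Answer: 1 3 3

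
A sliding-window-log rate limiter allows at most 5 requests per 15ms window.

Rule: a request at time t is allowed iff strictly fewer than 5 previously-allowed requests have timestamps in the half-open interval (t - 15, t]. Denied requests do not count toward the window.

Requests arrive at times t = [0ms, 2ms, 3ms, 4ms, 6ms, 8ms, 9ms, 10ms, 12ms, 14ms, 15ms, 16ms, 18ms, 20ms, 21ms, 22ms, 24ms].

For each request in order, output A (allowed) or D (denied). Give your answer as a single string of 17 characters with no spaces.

Tracking allowed requests in the window:
  req#1 t=0ms: ALLOW
  req#2 t=2ms: ALLOW
  req#3 t=3ms: ALLOW
  req#4 t=4ms: ALLOW
  req#5 t=6ms: ALLOW
  req#6 t=8ms: DENY
  req#7 t=9ms: DENY
  req#8 t=10ms: DENY
  req#9 t=12ms: DENY
  req#10 t=14ms: DENY
  req#11 t=15ms: ALLOW
  req#12 t=16ms: DENY
  req#13 t=18ms: ALLOW
  req#14 t=20ms: ALLOW
  req#15 t=21ms: ALLOW
  req#16 t=22ms: ALLOW
  req#17 t=24ms: DENY

Answer: AAAAADDDDDADAAAAD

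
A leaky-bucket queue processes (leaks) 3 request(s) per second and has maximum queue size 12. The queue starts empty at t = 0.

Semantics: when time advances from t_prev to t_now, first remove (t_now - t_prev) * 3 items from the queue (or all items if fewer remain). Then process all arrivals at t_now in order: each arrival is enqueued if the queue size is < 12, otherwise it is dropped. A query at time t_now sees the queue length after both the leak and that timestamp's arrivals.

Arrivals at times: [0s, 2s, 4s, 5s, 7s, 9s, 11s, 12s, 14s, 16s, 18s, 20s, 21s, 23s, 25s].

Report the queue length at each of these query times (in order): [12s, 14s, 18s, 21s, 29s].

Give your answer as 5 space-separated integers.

Queue lengths at query times:
  query t=12s: backlog = 1
  query t=14s: backlog = 1
  query t=18s: backlog = 1
  query t=21s: backlog = 1
  query t=29s: backlog = 0

Answer: 1 1 1 1 0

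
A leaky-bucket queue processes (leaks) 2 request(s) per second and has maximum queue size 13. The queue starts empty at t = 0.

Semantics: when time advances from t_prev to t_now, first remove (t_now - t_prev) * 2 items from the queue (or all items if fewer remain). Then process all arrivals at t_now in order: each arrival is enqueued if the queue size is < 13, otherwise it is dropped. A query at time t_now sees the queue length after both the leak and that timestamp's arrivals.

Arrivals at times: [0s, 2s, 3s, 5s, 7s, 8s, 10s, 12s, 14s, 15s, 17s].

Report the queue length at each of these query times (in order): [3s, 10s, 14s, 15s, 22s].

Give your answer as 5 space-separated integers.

Answer: 1 1 1 1 0

Derivation:
Queue lengths at query times:
  query t=3s: backlog = 1
  query t=10s: backlog = 1
  query t=14s: backlog = 1
  query t=15s: backlog = 1
  query t=22s: backlog = 0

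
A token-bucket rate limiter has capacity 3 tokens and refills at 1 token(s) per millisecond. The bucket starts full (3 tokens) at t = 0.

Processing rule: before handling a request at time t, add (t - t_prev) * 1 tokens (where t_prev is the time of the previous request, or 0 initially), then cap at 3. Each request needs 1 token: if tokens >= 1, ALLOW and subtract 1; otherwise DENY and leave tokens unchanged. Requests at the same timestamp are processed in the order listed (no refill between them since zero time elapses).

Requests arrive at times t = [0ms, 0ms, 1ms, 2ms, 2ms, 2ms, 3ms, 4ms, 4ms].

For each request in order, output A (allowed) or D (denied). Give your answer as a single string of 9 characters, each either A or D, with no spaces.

Answer: AAAAADAAD

Derivation:
Simulating step by step:
  req#1 t=0ms: ALLOW
  req#2 t=0ms: ALLOW
  req#3 t=1ms: ALLOW
  req#4 t=2ms: ALLOW
  req#5 t=2ms: ALLOW
  req#6 t=2ms: DENY
  req#7 t=3ms: ALLOW
  req#8 t=4ms: ALLOW
  req#9 t=4ms: DENY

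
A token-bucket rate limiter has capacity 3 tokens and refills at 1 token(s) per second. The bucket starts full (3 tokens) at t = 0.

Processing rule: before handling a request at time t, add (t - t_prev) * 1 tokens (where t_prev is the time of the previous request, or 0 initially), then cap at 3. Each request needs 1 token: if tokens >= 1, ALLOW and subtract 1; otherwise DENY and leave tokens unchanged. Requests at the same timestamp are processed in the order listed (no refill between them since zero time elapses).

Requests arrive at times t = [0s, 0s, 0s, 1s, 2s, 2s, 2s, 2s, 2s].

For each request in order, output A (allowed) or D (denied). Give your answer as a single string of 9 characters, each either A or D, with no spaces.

Simulating step by step:
  req#1 t=0s: ALLOW
  req#2 t=0s: ALLOW
  req#3 t=0s: ALLOW
  req#4 t=1s: ALLOW
  req#5 t=2s: ALLOW
  req#6 t=2s: DENY
  req#7 t=2s: DENY
  req#8 t=2s: DENY
  req#9 t=2s: DENY

Answer: AAAAADDDD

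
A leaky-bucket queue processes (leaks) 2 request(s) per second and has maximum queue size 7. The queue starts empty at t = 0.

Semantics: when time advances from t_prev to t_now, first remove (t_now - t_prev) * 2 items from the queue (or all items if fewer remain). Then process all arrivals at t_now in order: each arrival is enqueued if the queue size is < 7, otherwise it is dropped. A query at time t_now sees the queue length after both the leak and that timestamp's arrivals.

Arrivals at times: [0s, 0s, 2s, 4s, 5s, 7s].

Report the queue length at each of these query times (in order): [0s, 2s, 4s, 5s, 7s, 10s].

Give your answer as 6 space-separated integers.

Answer: 2 1 1 1 1 0

Derivation:
Queue lengths at query times:
  query t=0s: backlog = 2
  query t=2s: backlog = 1
  query t=4s: backlog = 1
  query t=5s: backlog = 1
  query t=7s: backlog = 1
  query t=10s: backlog = 0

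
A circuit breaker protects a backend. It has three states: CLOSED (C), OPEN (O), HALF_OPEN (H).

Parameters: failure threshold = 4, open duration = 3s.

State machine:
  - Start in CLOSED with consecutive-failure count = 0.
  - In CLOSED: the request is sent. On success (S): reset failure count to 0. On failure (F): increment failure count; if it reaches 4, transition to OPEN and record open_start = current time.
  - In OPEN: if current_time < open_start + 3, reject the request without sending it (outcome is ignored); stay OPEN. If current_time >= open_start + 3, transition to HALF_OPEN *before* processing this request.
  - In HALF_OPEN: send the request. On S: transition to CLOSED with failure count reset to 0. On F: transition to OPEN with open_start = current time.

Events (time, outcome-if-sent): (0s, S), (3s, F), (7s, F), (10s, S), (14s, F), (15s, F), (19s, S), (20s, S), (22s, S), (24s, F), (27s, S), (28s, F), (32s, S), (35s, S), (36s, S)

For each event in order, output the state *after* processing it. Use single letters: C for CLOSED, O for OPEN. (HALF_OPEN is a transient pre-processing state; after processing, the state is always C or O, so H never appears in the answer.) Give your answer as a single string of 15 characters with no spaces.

Answer: CCCCCCCCCCCCCCC

Derivation:
State after each event:
  event#1 t=0s outcome=S: state=CLOSED
  event#2 t=3s outcome=F: state=CLOSED
  event#3 t=7s outcome=F: state=CLOSED
  event#4 t=10s outcome=S: state=CLOSED
  event#5 t=14s outcome=F: state=CLOSED
  event#6 t=15s outcome=F: state=CLOSED
  event#7 t=19s outcome=S: state=CLOSED
  event#8 t=20s outcome=S: state=CLOSED
  event#9 t=22s outcome=S: state=CLOSED
  event#10 t=24s outcome=F: state=CLOSED
  event#11 t=27s outcome=S: state=CLOSED
  event#12 t=28s outcome=F: state=CLOSED
  event#13 t=32s outcome=S: state=CLOSED
  event#14 t=35s outcome=S: state=CLOSED
  event#15 t=36s outcome=S: state=CLOSED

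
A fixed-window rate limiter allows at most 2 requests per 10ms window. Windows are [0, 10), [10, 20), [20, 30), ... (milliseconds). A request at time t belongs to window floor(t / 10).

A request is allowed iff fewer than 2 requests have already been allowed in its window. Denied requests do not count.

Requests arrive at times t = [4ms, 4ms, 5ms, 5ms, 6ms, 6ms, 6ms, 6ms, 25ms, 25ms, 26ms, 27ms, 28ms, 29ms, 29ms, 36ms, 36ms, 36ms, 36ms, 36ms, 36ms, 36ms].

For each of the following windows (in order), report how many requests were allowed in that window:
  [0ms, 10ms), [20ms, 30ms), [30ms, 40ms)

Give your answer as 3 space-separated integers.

Processing requests:
  req#1 t=4ms (window 0): ALLOW
  req#2 t=4ms (window 0): ALLOW
  req#3 t=5ms (window 0): DENY
  req#4 t=5ms (window 0): DENY
  req#5 t=6ms (window 0): DENY
  req#6 t=6ms (window 0): DENY
  req#7 t=6ms (window 0): DENY
  req#8 t=6ms (window 0): DENY
  req#9 t=25ms (window 2): ALLOW
  req#10 t=25ms (window 2): ALLOW
  req#11 t=26ms (window 2): DENY
  req#12 t=27ms (window 2): DENY
  req#13 t=28ms (window 2): DENY
  req#14 t=29ms (window 2): DENY
  req#15 t=29ms (window 2): DENY
  req#16 t=36ms (window 3): ALLOW
  req#17 t=36ms (window 3): ALLOW
  req#18 t=36ms (window 3): DENY
  req#19 t=36ms (window 3): DENY
  req#20 t=36ms (window 3): DENY
  req#21 t=36ms (window 3): DENY
  req#22 t=36ms (window 3): DENY

Allowed counts by window: 2 2 2

Answer: 2 2 2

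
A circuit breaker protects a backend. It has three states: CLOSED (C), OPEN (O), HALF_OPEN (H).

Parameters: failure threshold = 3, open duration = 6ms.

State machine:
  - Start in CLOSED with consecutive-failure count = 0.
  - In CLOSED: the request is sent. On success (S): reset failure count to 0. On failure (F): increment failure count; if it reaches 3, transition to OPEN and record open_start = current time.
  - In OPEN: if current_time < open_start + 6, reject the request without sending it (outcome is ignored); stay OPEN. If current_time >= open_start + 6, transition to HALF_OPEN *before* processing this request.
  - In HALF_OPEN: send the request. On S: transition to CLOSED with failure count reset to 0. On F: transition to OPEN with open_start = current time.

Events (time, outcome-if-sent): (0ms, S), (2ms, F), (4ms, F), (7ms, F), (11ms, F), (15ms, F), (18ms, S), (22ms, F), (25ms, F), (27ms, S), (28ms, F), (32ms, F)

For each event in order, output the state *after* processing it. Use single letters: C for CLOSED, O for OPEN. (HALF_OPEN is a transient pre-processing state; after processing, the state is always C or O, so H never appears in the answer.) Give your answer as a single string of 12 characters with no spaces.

Answer: CCCOOOOOOOOO

Derivation:
State after each event:
  event#1 t=0ms outcome=S: state=CLOSED
  event#2 t=2ms outcome=F: state=CLOSED
  event#3 t=4ms outcome=F: state=CLOSED
  event#4 t=7ms outcome=F: state=OPEN
  event#5 t=11ms outcome=F: state=OPEN
  event#6 t=15ms outcome=F: state=OPEN
  event#7 t=18ms outcome=S: state=OPEN
  event#8 t=22ms outcome=F: state=OPEN
  event#9 t=25ms outcome=F: state=OPEN
  event#10 t=27ms outcome=S: state=OPEN
  event#11 t=28ms outcome=F: state=OPEN
  event#12 t=32ms outcome=F: state=OPEN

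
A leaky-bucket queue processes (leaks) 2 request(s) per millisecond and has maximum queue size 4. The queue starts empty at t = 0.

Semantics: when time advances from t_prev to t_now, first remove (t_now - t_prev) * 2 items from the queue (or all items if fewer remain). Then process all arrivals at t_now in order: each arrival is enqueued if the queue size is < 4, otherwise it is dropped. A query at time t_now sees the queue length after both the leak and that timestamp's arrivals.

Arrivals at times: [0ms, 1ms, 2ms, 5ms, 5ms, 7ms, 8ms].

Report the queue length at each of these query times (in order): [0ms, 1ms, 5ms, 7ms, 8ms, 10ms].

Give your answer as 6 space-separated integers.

Answer: 1 1 2 1 1 0

Derivation:
Queue lengths at query times:
  query t=0ms: backlog = 1
  query t=1ms: backlog = 1
  query t=5ms: backlog = 2
  query t=7ms: backlog = 1
  query t=8ms: backlog = 1
  query t=10ms: backlog = 0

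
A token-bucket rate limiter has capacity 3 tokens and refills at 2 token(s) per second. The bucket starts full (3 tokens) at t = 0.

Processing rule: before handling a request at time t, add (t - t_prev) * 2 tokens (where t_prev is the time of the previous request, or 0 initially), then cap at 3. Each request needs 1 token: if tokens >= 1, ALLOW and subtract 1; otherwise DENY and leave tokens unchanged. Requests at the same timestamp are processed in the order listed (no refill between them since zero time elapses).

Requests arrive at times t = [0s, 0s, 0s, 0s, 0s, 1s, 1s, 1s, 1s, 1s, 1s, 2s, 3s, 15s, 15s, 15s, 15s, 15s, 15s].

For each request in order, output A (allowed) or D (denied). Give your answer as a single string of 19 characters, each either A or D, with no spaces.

Simulating step by step:
  req#1 t=0s: ALLOW
  req#2 t=0s: ALLOW
  req#3 t=0s: ALLOW
  req#4 t=0s: DENY
  req#5 t=0s: DENY
  req#6 t=1s: ALLOW
  req#7 t=1s: ALLOW
  req#8 t=1s: DENY
  req#9 t=1s: DENY
  req#10 t=1s: DENY
  req#11 t=1s: DENY
  req#12 t=2s: ALLOW
  req#13 t=3s: ALLOW
  req#14 t=15s: ALLOW
  req#15 t=15s: ALLOW
  req#16 t=15s: ALLOW
  req#17 t=15s: DENY
  req#18 t=15s: DENY
  req#19 t=15s: DENY

Answer: AAADDAADDDDAAAAADDD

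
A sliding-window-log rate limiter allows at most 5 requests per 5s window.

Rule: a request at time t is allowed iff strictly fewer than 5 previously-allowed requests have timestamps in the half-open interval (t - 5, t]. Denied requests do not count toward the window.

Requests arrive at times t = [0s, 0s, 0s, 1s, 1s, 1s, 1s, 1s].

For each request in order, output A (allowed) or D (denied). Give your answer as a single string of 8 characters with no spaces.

Answer: AAAAADDD

Derivation:
Tracking allowed requests in the window:
  req#1 t=0s: ALLOW
  req#2 t=0s: ALLOW
  req#3 t=0s: ALLOW
  req#4 t=1s: ALLOW
  req#5 t=1s: ALLOW
  req#6 t=1s: DENY
  req#7 t=1s: DENY
  req#8 t=1s: DENY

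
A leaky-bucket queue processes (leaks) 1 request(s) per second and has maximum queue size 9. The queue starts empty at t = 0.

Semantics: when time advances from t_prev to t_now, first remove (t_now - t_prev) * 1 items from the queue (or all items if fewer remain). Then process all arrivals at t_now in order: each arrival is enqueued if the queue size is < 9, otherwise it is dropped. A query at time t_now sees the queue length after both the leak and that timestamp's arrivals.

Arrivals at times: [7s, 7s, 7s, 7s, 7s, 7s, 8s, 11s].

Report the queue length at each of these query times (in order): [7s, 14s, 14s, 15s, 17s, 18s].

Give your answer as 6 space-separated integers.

Answer: 6 1 1 0 0 0

Derivation:
Queue lengths at query times:
  query t=7s: backlog = 6
  query t=14s: backlog = 1
  query t=14s: backlog = 1
  query t=15s: backlog = 0
  query t=17s: backlog = 0
  query t=18s: backlog = 0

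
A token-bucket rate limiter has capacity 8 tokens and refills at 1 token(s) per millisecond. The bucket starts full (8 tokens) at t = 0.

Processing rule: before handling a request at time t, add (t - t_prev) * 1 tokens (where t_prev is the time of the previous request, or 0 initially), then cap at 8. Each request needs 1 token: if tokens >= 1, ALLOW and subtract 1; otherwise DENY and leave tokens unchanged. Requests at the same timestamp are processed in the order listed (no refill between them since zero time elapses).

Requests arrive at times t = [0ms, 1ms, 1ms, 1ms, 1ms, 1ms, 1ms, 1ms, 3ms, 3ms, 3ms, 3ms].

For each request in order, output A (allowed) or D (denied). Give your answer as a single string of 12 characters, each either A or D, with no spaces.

Answer: AAAAAAAAAAAD

Derivation:
Simulating step by step:
  req#1 t=0ms: ALLOW
  req#2 t=1ms: ALLOW
  req#3 t=1ms: ALLOW
  req#4 t=1ms: ALLOW
  req#5 t=1ms: ALLOW
  req#6 t=1ms: ALLOW
  req#7 t=1ms: ALLOW
  req#8 t=1ms: ALLOW
  req#9 t=3ms: ALLOW
  req#10 t=3ms: ALLOW
  req#11 t=3ms: ALLOW
  req#12 t=3ms: DENY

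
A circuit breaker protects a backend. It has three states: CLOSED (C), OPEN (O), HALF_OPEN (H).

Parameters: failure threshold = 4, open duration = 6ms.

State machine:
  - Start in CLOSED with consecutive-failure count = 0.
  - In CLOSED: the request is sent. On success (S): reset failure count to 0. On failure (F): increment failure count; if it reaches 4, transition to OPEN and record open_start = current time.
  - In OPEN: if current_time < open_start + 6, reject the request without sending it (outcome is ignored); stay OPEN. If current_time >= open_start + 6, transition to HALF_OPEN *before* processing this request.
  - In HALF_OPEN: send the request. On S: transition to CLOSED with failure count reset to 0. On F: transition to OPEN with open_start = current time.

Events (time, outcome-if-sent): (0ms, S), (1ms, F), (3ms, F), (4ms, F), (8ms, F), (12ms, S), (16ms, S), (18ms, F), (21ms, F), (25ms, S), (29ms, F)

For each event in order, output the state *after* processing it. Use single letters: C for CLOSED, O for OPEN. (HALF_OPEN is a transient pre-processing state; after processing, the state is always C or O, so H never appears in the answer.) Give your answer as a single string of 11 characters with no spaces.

State after each event:
  event#1 t=0ms outcome=S: state=CLOSED
  event#2 t=1ms outcome=F: state=CLOSED
  event#3 t=3ms outcome=F: state=CLOSED
  event#4 t=4ms outcome=F: state=CLOSED
  event#5 t=8ms outcome=F: state=OPEN
  event#6 t=12ms outcome=S: state=OPEN
  event#7 t=16ms outcome=S: state=CLOSED
  event#8 t=18ms outcome=F: state=CLOSED
  event#9 t=21ms outcome=F: state=CLOSED
  event#10 t=25ms outcome=S: state=CLOSED
  event#11 t=29ms outcome=F: state=CLOSED

Answer: CCCCOOCCCCC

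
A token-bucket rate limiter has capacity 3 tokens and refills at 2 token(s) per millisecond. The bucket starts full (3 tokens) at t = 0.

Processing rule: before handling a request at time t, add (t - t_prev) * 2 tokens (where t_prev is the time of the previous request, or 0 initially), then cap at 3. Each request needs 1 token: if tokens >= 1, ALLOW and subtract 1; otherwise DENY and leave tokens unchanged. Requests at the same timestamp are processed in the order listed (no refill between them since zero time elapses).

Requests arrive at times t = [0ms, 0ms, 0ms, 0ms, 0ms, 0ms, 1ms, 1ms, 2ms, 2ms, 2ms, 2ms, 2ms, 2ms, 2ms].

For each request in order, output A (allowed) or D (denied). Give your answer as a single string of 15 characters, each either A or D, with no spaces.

Simulating step by step:
  req#1 t=0ms: ALLOW
  req#2 t=0ms: ALLOW
  req#3 t=0ms: ALLOW
  req#4 t=0ms: DENY
  req#5 t=0ms: DENY
  req#6 t=0ms: DENY
  req#7 t=1ms: ALLOW
  req#8 t=1ms: ALLOW
  req#9 t=2ms: ALLOW
  req#10 t=2ms: ALLOW
  req#11 t=2ms: DENY
  req#12 t=2ms: DENY
  req#13 t=2ms: DENY
  req#14 t=2ms: DENY
  req#15 t=2ms: DENY

Answer: AAADDDAAAADDDDD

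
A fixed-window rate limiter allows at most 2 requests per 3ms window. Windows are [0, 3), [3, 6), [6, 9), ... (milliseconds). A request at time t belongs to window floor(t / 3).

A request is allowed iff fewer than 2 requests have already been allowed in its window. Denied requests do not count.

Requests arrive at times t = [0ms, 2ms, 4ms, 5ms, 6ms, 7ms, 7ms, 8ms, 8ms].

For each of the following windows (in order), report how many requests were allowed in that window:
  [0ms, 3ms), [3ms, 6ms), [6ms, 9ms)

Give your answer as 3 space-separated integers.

Processing requests:
  req#1 t=0ms (window 0): ALLOW
  req#2 t=2ms (window 0): ALLOW
  req#3 t=4ms (window 1): ALLOW
  req#4 t=5ms (window 1): ALLOW
  req#5 t=6ms (window 2): ALLOW
  req#6 t=7ms (window 2): ALLOW
  req#7 t=7ms (window 2): DENY
  req#8 t=8ms (window 2): DENY
  req#9 t=8ms (window 2): DENY

Allowed counts by window: 2 2 2

Answer: 2 2 2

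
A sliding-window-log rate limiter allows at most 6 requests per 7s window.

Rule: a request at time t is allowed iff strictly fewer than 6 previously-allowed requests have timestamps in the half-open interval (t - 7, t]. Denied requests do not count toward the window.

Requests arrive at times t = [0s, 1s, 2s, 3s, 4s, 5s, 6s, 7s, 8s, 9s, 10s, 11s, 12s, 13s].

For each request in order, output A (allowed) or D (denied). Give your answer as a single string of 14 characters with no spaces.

Answer: AAAAAADAAAAAAD

Derivation:
Tracking allowed requests in the window:
  req#1 t=0s: ALLOW
  req#2 t=1s: ALLOW
  req#3 t=2s: ALLOW
  req#4 t=3s: ALLOW
  req#5 t=4s: ALLOW
  req#6 t=5s: ALLOW
  req#7 t=6s: DENY
  req#8 t=7s: ALLOW
  req#9 t=8s: ALLOW
  req#10 t=9s: ALLOW
  req#11 t=10s: ALLOW
  req#12 t=11s: ALLOW
  req#13 t=12s: ALLOW
  req#14 t=13s: DENY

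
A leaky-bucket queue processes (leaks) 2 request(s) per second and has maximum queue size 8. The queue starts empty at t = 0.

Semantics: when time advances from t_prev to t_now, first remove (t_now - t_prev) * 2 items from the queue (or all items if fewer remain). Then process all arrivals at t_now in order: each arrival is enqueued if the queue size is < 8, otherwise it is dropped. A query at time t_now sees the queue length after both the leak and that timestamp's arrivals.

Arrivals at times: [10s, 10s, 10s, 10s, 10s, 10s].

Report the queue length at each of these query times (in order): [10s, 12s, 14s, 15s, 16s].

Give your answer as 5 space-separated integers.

Answer: 6 2 0 0 0

Derivation:
Queue lengths at query times:
  query t=10s: backlog = 6
  query t=12s: backlog = 2
  query t=14s: backlog = 0
  query t=15s: backlog = 0
  query t=16s: backlog = 0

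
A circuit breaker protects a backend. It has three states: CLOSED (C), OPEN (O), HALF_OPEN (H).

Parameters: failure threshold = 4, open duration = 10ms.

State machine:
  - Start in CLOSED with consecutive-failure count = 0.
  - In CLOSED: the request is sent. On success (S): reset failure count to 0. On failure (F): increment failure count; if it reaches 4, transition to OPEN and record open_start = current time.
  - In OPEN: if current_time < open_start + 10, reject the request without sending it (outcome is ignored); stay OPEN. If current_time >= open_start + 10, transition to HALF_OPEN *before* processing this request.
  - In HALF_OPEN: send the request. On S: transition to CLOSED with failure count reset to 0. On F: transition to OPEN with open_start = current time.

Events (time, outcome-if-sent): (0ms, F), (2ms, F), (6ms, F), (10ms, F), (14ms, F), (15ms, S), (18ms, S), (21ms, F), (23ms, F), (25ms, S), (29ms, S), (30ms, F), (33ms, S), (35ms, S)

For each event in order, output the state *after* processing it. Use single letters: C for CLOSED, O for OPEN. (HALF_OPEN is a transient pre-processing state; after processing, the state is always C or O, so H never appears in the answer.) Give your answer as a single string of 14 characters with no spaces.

Answer: CCCOOOOOOOOOCC

Derivation:
State after each event:
  event#1 t=0ms outcome=F: state=CLOSED
  event#2 t=2ms outcome=F: state=CLOSED
  event#3 t=6ms outcome=F: state=CLOSED
  event#4 t=10ms outcome=F: state=OPEN
  event#5 t=14ms outcome=F: state=OPEN
  event#6 t=15ms outcome=S: state=OPEN
  event#7 t=18ms outcome=S: state=OPEN
  event#8 t=21ms outcome=F: state=OPEN
  event#9 t=23ms outcome=F: state=OPEN
  event#10 t=25ms outcome=S: state=OPEN
  event#11 t=29ms outcome=S: state=OPEN
  event#12 t=30ms outcome=F: state=OPEN
  event#13 t=33ms outcome=S: state=CLOSED
  event#14 t=35ms outcome=S: state=CLOSED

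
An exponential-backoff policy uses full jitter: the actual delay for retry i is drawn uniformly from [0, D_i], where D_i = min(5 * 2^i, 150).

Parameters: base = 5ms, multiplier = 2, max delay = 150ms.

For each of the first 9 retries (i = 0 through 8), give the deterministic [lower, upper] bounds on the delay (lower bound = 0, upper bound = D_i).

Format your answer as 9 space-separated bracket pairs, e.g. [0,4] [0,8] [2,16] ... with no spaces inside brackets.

Answer: [0,5] [0,10] [0,20] [0,40] [0,80] [0,150] [0,150] [0,150] [0,150]

Derivation:
Computing bounds per retry:
  i=0: D_i=min(5*2^0,150)=5, bounds=[0,5]
  i=1: D_i=min(5*2^1,150)=10, bounds=[0,10]
  i=2: D_i=min(5*2^2,150)=20, bounds=[0,20]
  i=3: D_i=min(5*2^3,150)=40, bounds=[0,40]
  i=4: D_i=min(5*2^4,150)=80, bounds=[0,80]
  i=5: D_i=min(5*2^5,150)=150, bounds=[0,150]
  i=6: D_i=min(5*2^6,150)=150, bounds=[0,150]
  i=7: D_i=min(5*2^7,150)=150, bounds=[0,150]
  i=8: D_i=min(5*2^8,150)=150, bounds=[0,150]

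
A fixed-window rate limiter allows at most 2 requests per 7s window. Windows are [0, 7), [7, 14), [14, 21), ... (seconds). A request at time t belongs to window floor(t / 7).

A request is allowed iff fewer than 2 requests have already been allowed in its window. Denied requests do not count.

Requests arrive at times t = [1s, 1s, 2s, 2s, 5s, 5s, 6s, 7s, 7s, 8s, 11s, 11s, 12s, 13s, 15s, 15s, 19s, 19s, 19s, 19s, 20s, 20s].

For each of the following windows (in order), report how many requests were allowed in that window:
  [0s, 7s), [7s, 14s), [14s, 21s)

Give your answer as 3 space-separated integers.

Answer: 2 2 2

Derivation:
Processing requests:
  req#1 t=1s (window 0): ALLOW
  req#2 t=1s (window 0): ALLOW
  req#3 t=2s (window 0): DENY
  req#4 t=2s (window 0): DENY
  req#5 t=5s (window 0): DENY
  req#6 t=5s (window 0): DENY
  req#7 t=6s (window 0): DENY
  req#8 t=7s (window 1): ALLOW
  req#9 t=7s (window 1): ALLOW
  req#10 t=8s (window 1): DENY
  req#11 t=11s (window 1): DENY
  req#12 t=11s (window 1): DENY
  req#13 t=12s (window 1): DENY
  req#14 t=13s (window 1): DENY
  req#15 t=15s (window 2): ALLOW
  req#16 t=15s (window 2): ALLOW
  req#17 t=19s (window 2): DENY
  req#18 t=19s (window 2): DENY
  req#19 t=19s (window 2): DENY
  req#20 t=19s (window 2): DENY
  req#21 t=20s (window 2): DENY
  req#22 t=20s (window 2): DENY

Allowed counts by window: 2 2 2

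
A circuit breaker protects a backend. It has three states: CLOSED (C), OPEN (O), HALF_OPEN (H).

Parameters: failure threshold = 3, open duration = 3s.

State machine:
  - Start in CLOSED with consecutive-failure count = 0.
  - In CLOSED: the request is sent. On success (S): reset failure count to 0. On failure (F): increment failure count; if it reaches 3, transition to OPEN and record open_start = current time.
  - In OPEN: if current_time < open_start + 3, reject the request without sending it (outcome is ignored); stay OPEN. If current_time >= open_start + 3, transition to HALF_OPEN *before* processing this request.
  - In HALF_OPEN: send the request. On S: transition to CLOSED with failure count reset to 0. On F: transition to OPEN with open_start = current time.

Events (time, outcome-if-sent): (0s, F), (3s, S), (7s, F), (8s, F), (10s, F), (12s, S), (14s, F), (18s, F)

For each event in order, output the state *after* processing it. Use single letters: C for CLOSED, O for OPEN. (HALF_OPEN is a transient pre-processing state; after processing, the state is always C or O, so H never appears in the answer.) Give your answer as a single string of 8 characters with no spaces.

State after each event:
  event#1 t=0s outcome=F: state=CLOSED
  event#2 t=3s outcome=S: state=CLOSED
  event#3 t=7s outcome=F: state=CLOSED
  event#4 t=8s outcome=F: state=CLOSED
  event#5 t=10s outcome=F: state=OPEN
  event#6 t=12s outcome=S: state=OPEN
  event#7 t=14s outcome=F: state=OPEN
  event#8 t=18s outcome=F: state=OPEN

Answer: CCCCOOOO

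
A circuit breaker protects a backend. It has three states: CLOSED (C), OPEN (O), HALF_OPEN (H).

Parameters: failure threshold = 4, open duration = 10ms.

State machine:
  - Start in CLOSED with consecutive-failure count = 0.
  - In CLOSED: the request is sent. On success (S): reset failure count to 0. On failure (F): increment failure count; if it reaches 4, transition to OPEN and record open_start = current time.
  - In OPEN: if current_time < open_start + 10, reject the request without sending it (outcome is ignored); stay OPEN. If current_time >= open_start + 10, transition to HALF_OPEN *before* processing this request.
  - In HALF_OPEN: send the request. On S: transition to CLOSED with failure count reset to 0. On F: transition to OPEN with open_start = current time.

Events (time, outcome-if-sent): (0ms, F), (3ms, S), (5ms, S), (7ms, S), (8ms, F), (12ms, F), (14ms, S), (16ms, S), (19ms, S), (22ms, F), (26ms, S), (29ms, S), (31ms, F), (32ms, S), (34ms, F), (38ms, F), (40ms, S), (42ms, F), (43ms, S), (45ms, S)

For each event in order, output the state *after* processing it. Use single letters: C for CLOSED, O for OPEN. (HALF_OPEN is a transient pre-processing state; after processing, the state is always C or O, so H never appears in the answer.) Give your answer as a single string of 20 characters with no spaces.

Answer: CCCCCCCCCCCCCCCCCCCC

Derivation:
State after each event:
  event#1 t=0ms outcome=F: state=CLOSED
  event#2 t=3ms outcome=S: state=CLOSED
  event#3 t=5ms outcome=S: state=CLOSED
  event#4 t=7ms outcome=S: state=CLOSED
  event#5 t=8ms outcome=F: state=CLOSED
  event#6 t=12ms outcome=F: state=CLOSED
  event#7 t=14ms outcome=S: state=CLOSED
  event#8 t=16ms outcome=S: state=CLOSED
  event#9 t=19ms outcome=S: state=CLOSED
  event#10 t=22ms outcome=F: state=CLOSED
  event#11 t=26ms outcome=S: state=CLOSED
  event#12 t=29ms outcome=S: state=CLOSED
  event#13 t=31ms outcome=F: state=CLOSED
  event#14 t=32ms outcome=S: state=CLOSED
  event#15 t=34ms outcome=F: state=CLOSED
  event#16 t=38ms outcome=F: state=CLOSED
  event#17 t=40ms outcome=S: state=CLOSED
  event#18 t=42ms outcome=F: state=CLOSED
  event#19 t=43ms outcome=S: state=CLOSED
  event#20 t=45ms outcome=S: state=CLOSED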